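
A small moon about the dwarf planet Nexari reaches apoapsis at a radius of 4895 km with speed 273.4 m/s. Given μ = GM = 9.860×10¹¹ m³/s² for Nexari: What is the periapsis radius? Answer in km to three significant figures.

periapsis radius ≈ 1120 km

r_a = 4.895×10⁶ m.
Specific energy ε = v²/2 − μ/r = -1.641×10⁵ J/kg, so a = −μ/(2ε) = 3.005×10⁶ m.
The apsides satisfy r_p + r_a = 2a, so the periapsis radius is 2a − r_a = 1.115×10⁶ m = 1115.1 km.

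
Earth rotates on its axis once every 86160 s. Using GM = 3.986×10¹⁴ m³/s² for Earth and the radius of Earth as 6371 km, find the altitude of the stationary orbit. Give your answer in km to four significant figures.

A synchronous orbit has period T, so by Kepler's third law a = (μT²/4π²)^(1/3).
μT²/4π² = 3.986×10¹⁴ × (8.616×10⁴)² / 39.48 = 7.495×10²² m³.
a = 4.216×10⁷ m = 42163 km.
Altitude h = a − R = 42163 − 6371 = 35792 km.

h_sync ≈ 35790 km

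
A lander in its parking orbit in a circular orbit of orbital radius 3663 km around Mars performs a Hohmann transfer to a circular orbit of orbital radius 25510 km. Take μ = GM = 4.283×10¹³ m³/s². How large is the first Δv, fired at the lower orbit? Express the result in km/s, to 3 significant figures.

r₁ = 3663 km = 3.663×10⁶ m.
r₂ = 25510 km = 2.551×10⁷ m.
Transfer ellipse a_t = (r₁ + r₂)/2 = 1.459×10⁷ m.
At r₁: circular v_c1 = √(μ/r₁) = 3419 m/s; transfer-periapsis v_p = √[μ(2/r₁ − 1/a_t)] = 4522 m/s.
Δv₁ = v_p − v_c1 = 1103 m/s.
= 1.103 km/s.

Δv ≈ 1.10 km/s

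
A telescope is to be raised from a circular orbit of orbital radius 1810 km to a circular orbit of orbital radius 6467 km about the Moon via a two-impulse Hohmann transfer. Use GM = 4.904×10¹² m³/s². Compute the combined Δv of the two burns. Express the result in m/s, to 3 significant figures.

r₁ = 1810 km = 1.810×10⁶ m.
r₂ = 6467 km = 6.467×10⁶ m.
Transfer ellipse a_t = (r₁ + r₂)/2 = 4.138×10⁶ m.
At r₁: circular v_c1 = √(μ/r₁) = 1646 m/s; transfer-perilune v_p = √[μ(2/r₁ − 1/a_t)] = 2058 m/s.
Δv₁ = v_p − v_c1 = 411.6 m/s.
At r₂: circular v_c2 = √(μ/r₂) = 870.8 m/s; transfer-apolune v_a = √[μ(2/r₂ − 1/a_t)] = 575.9 m/s.
Δv₂ = v_c2 − v_a = 294.9 m/s.
Total Δv = Δv₁ + Δv₂ = 706.5 m/s.

Δv_total ≈ 707 m/s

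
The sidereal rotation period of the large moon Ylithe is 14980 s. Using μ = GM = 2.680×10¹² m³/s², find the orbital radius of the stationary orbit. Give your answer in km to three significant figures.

A synchronous orbit has period T, so by Kepler's third law a = (μT²/4π²)^(1/3).
μT²/4π² = 2.680×10¹² × (1.498×10⁴)² / 39.48 = 1.523×10¹⁹ m³.
a = 2.479×10⁶ m = 2478.9 km.

r_sync ≈ 2480 km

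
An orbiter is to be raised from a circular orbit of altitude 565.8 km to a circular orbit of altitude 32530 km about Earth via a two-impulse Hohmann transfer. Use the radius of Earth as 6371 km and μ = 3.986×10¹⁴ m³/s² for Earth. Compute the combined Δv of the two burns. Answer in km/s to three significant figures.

r₁ = 6371 + 565.8 = 6936.8 km = 6.9368×10⁶ m.
r₂ = 6371 + 32530 = 38901 km = 3.8901×10⁷ m.
Transfer ellipse a_t = (r₁ + r₂)/2 = 2.292×10⁷ m.
At r₁: circular v_c1 = √(μ/r₁) = 7580 m/s; transfer-perigee v_p = √[μ(2/r₁ − 1/a_t)] = 9876 m/s.
Δv₁ = v_p − v_c1 = 2295 m/s.
At r₂: circular v_c2 = √(μ/r₂) = 3201 m/s; transfer-apogee v_a = √[μ(2/r₂ − 1/a_t)] = 1761 m/s.
Δv₂ = v_c2 − v_a = 1440 m/s.
Total Δv = Δv₁ + Δv₂ = 3735 m/s = 3.735 km/s.

Δv_total ≈ 3.74 km/s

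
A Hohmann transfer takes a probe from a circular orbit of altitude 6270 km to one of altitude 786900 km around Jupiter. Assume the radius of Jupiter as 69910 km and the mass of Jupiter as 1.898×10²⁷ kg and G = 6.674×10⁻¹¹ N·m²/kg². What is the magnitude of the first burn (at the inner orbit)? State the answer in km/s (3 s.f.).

Δv ≈ 14.5 km/s

μ = GM = 6.674×10⁻¹¹ × 1.898×10²⁷ = 1.267×10¹⁷ m³/s².
r₁ = 69910 + 6270 = 76180 km = 7.6180×10⁷ m.
r₂ = 69910 + 786900 = 856810 km = 8.5681×10⁸ m.
Transfer ellipse a_t = (r₁ + r₂)/2 = 4.665×10⁸ m.
At r₁: circular v_c1 = √(μ/r₁) = 40780 m/s; transfer-perijove v_p = √[μ(2/r₁ − 1/a_t)] = 55260 m/s.
Δv₁ = v_p − v_c1 = 14490 m/s.
= 14.49 km/s.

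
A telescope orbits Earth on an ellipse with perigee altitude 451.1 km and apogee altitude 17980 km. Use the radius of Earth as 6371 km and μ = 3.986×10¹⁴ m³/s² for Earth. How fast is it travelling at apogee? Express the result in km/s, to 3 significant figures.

r_p = 6371 + 451.1 = 6822.1 km = 6.8221×10⁶ m.
r_a = 6371 + 17980 = 24351 km = 2.4351×10⁷ m.
Semi-major axis a = (r_p + r_a)/2 = 15587 km = 1.559×10⁷ m.
Vis-viva: v² = μ(2/r − 1/a) = 3.986×10¹⁴ × (8.213×10⁻⁸ − 6.416×10⁻⁸) = 7.165×10⁶ m²/s².
v = 2677 m/s = 2.677 km/s.

v ≈ 2.68 km/s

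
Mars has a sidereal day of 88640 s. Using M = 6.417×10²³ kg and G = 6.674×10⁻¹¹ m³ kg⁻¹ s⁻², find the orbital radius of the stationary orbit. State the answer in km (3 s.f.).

μ = GM = 6.674×10⁻¹¹ × 6.417×10²³ = 4.283×10¹³ m³/s².
A synchronous orbit has period T, so by Kepler's third law a = (μT²/4π²)^(1/3).
μT²/4π² = 4.283×10¹³ × (8.864×10⁴)² / 39.48 = 8.524×10²¹ m³.
a = 2.043×10⁷ m = 20427 km.

r_sync ≈ 20400 km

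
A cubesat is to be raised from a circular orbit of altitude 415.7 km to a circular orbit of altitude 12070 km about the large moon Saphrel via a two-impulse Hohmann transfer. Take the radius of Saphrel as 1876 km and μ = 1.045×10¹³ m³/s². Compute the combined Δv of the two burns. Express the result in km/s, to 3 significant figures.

Δv_total ≈ 1.07 km/s

r₁ = 1876 + 415.7 = 2291.7 km = 2.2917×10⁶ m.
r₂ = 1876 + 12070 = 13946 km = 1.3946×10⁷ m.
Transfer ellipse a_t = (r₁ + r₂)/2 = 8.119×10⁶ m.
At r₁: circular v_c1 = √(μ/r₁) = 2135 m/s; transfer-periapsis v_p = √[μ(2/r₁ − 1/a_t)] = 2799 m/s.
Δv₁ = v_p − v_c1 = 663.3 m/s.
At r₂: circular v_c2 = √(μ/r₂) = 865.6 m/s; transfer-apoapsis v_a = √[μ(2/r₂ − 1/a_t)] = 459.9 m/s.
Δv₂ = v_c2 − v_a = 405.7 m/s.
Total Δv = Δv₁ + Δv₂ = 1069 m/s = 1.069 km/s.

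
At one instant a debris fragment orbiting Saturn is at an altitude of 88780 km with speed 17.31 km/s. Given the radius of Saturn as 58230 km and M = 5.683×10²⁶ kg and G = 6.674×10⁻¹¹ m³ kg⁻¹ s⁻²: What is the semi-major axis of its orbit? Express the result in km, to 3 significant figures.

μ = GM = 6.674×10⁻¹¹ × 5.683×10²⁶ = 3.793×10¹⁶ m³/s².
r = 58230 + 88780 = 1.4701×10⁵ km = 1.470×10⁸ m.
Specific orbital energy ε = v²/2 − μ/r = (17310)²/2 − 3.793×10¹⁶/1.470×10⁸ = -1.082×10⁸ J/kg.
Since ε = −μ/(2a), a = −μ/(2ε) = 1.753×10⁸ m = 1.7530×10⁵ km.

a ≈ 1.75×10⁵ km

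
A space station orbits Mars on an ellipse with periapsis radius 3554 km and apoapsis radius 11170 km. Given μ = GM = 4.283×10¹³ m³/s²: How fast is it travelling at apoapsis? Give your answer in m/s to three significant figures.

Semi-major axis a = (r_p + r_a)/2 = 7362.0 km = 7.362×10⁶ m.
Vis-viva: v² = μ(2/r − 1/a) = 4.283×10¹³ × (1.791×10⁻⁷ − 1.358×10⁻⁷) = 1.851×10⁶ m²/s².
v = 1361 m/s.

v ≈ 1360 m/s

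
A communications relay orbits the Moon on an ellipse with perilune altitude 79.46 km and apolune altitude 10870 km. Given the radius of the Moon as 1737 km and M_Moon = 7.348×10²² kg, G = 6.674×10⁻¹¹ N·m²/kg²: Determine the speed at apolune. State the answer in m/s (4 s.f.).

μ = GM = 6.674×10⁻¹¹ × 7.348×10²² = 4.904×10¹² m³/s².
r_p = 1737 + 79.46 = 1816.5 km = 1.8165×10⁶ m.
r_a = 1737 + 10870 = 12607 km = 1.2607×10⁷ m.
Semi-major axis a = (r_p + r_a)/2 = 7211.7 km = 7.212×10⁶ m.
Vis-viva: v² = μ(2/r − 1/a) = 4.904×10¹² × (1.586×10⁻⁷ − 1.387×10⁻⁷) = 9.798×10⁴ m²/s².
v = 313.0 m/s.

v ≈ 313.0 m/s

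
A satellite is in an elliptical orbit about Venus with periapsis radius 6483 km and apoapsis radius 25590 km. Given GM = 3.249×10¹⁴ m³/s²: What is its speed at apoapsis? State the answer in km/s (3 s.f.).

Semi-major axis a = (r_p + r_a)/2 = 16036 km = 1.604×10⁷ m.
Vis-viva: v² = μ(2/r − 1/a) = 3.249×10¹⁴ × (7.816×10⁻⁸ − 6.236×10⁻⁸) = 5.133×10⁶ m²/s².
v = 2266 m/s = 2.266 km/s.

v ≈ 2.27 km/s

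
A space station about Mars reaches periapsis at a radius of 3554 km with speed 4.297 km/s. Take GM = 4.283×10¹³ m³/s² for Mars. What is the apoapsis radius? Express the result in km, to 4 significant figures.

apoapsis radius ≈ 11640 km

r_p = 3.554×10⁶ m.
Specific energy ε = v²/2 − μ/r = -2.819×10⁶ J/kg, so a = −μ/(2ε) = 7.596×10⁶ m.
The apsides satisfy r_p + r_a = 2a, so the apoapsis radius is 2a − r_p = 1.164×10⁷ m = 11639 km.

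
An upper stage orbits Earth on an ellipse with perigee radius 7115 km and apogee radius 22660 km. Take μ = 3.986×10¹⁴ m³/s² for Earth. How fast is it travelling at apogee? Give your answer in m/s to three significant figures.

v ≈ 2900 m/s

Semi-major axis a = (r_p + r_a)/2 = 14888 km = 1.489×10⁷ m.
Vis-viva: v² = μ(2/r − 1/a) = 3.986×10¹⁴ × (8.826×10⁻⁸ − 6.717×10⁻⁸) = 8.407×10⁶ m²/s².
v = 2899 m/s.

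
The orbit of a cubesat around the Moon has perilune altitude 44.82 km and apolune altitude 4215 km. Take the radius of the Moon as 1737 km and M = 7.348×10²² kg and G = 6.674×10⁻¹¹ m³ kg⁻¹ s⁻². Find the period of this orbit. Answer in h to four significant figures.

T ≈ 5.993 h

μ = GM = 6.674×10⁻¹¹ × 7.348×10²² = 4.904×10¹² m³/s².
r_p = 1737 + 44.82 = 1781.8 km = 1.7818×10⁶ m.
r_a = 1737 + 4215 = 5952.0 km = 5.9520×10⁶ m.
Semi-major axis a = (r_p + r_a)/2 = (1781.8 + 5952.0)/2 = 3866.9 km = 3.867×10⁶ m.
By Kepler's third law T = 2π√(a³/μ) = 2π × 3.434×10³ = 2.157×10⁴ s.
= 5.993 h.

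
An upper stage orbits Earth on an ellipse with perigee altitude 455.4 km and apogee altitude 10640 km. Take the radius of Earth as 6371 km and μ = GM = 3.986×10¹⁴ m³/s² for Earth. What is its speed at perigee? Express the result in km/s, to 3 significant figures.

r_p = 6371 + 455.4 = 6826.4 km = 6.8264×10⁶ m.
r_a = 6371 + 10640 = 17011 km = 1.7011×10⁷ m.
Semi-major axis a = (r_p + r_a)/2 = 11919 km = 1.192×10⁷ m.
Vis-viva: v² = μ(2/r − 1/a) = 3.986×10¹⁴ × (2.930×10⁻⁷ − 8.390×10⁻⁸) = 8.334×10⁷ m²/s².
v = 9129 m/s = 9.129 km/s.

v ≈ 9.13 km/s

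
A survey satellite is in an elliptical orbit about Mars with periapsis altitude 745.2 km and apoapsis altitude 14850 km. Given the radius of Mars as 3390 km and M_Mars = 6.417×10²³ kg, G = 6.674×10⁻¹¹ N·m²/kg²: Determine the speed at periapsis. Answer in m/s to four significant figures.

v ≈ 4109 m/s

μ = GM = 6.674×10⁻¹¹ × 6.417×10²³ = 4.283×10¹³ m³/s².
r_p = 3390 + 745.2 = 4135.2 km = 4.1352×10⁶ m.
r_a = 3390 + 14850 = 18240 km = 1.8240×10⁷ m.
Semi-major axis a = (r_p + r_a)/2 = 11188 km = 1.119×10⁷ m.
Vis-viva: v² = μ(2/r − 1/a) = 4.283×10¹³ × (4.837×10⁻⁷ − 8.938×10⁻⁸) = 1.689×10⁷ m²/s².
v = 4109 m/s.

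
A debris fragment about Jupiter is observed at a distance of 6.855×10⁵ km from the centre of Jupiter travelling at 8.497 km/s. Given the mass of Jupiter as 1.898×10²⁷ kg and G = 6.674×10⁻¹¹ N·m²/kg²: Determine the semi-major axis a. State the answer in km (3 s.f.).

a ≈ 4.26×10⁵ km

μ = GM = 6.674×10⁻¹¹ × 1.898×10²⁷ = 1.267×10¹⁷ m³/s².
r = 6.855×10⁸ m.
Vis-viva rearranged: 1/a = 2/r − v²/μ = 2.918×10⁻⁹ − 5.700×10⁻¹⁰ = 2.348×10⁻⁹ m⁻¹.
a = 4.260×10⁸ m = 4.2596×10⁵ km.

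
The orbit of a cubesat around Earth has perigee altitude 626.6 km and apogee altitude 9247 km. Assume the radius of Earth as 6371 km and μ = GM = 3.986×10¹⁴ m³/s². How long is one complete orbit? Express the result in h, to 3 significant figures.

r_p = 6371 + 626.6 = 6997.6 km = 6.9976×10⁶ m.
r_a = 6371 + 9247 = 15618 km = 1.5618×10⁷ m.
Semi-major axis a = (r_p + r_a)/2 = (6997.6 + 15618)/2 = 11308 km = 1.131×10⁷ m.
By Kepler's third law T = 2π√(a³/μ) = 2π × 1.905×10³ = 1.197×10⁴ s.
= 3.324 h.

T ≈ 3.32 h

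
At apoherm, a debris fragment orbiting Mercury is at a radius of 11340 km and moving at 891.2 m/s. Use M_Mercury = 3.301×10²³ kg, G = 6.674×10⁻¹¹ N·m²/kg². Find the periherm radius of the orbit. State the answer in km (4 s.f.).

μ = GM = 6.674×10⁻¹¹ × 3.301×10²³ = 2.203×10¹³ m³/s².
r_a = 1.134×10⁷ m.
Specific energy ε = v²/2 − μ/r = -1.546×10⁶ J/kg, so a = −μ/(2ε) = 7.127×10⁶ m.
The apsides satisfy r_p + r_a = 2a, so the periherm radius is 2a − r_a = 2.914×10⁶ m = 2913.6 km.

periherm radius ≈ 2914 km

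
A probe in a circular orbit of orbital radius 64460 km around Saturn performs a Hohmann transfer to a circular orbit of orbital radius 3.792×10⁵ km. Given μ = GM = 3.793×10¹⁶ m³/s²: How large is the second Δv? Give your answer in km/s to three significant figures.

r₁ = 64460 km = 6.446×10⁷ m.
r₂ = 3.792×10⁵ km = 3.792×10⁸ m.
Transfer ellipse a_t = (r₁ + r₂)/2 = 2.218×10⁸ m.
At r₁: circular v_c1 = √(μ/r₁) = 24260 m/s; transfer-perikrone v_p = √[μ(2/r₁ − 1/a_t)] = 31720 m/s.
At r₂: circular v_c2 = √(μ/r₂) = 10000 m/s; transfer-apokrone v_a = √[μ(2/r₂ − 1/a_t)] = 5391 m/s.
Δv₂ = v_c2 − v_a = 4610 m/s.
= 4.610 km/s.

Δv ≈ 4.61 km/s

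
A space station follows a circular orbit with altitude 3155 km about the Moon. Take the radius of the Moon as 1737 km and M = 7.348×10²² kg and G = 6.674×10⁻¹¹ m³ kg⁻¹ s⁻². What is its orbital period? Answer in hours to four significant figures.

μ = GM = 6.674×10⁻¹¹ × 7.348×10²² = 4.904×10¹² m³/s².
r = 1737 + 3155 = 4892.0 km = 4.8920×10⁶ m.
Kepler's third law: T = 2π√(r³/μ) = 2π√((4.892×10⁶)³ / 4.904×10¹²).
r³/μ = 2.387×10⁷ s², so T = 2π × 4.886×10³ = 3.070×10⁴ s.
Converting: 3.070×10⁴ s ÷ 3600 = 8.528 hours.

T ≈ 8.528 hours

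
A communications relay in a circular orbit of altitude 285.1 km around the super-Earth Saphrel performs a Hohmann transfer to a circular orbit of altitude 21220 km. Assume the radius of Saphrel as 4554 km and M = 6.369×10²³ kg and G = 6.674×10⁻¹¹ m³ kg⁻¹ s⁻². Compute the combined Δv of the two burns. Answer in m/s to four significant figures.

μ = GM = 6.674×10⁻¹¹ × 6.369×10²³ = 4.251×10¹³ m³/s².
r₁ = 4554 + 285.1 = 4839.1 km = 4.8391×10⁶ m.
r₂ = 4554 + 21220 = 25774 km = 2.5774×10⁷ m.
Transfer ellipse a_t = (r₁ + r₂)/2 = 1.531×10⁷ m.
At r₁: circular v_c1 = √(μ/r₁) = 2964 m/s; transfer-periapsis v_p = √[μ(2/r₁ − 1/a_t)] = 3846 m/s.
Δv₁ = v_p − v_c1 = 882.1 m/s.
At r₂: circular v_c2 = √(μ/r₂) = 1284 m/s; transfer-apoapsis v_a = √[μ(2/r₂ − 1/a_t)] = 722.1 m/s.
Δv₂ = v_c2 − v_a = 562.1 m/s.
Total Δv = Δv₁ + Δv₂ = 1444 m/s.

Δv_total ≈ 1444 m/s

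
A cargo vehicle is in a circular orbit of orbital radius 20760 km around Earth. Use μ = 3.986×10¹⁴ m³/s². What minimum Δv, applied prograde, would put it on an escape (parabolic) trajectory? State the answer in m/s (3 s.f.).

r = 20760 km = 2.076×10⁷ m.
Circular speed v_c = √(μ/r) = 4382 m/s.
Escape speed v_esc = √(2μ/r) = √2 × v_c = 6197 m/s.
Δv = v_esc − v_c = 1815 m/s.

Δv ≈ 1820 m/s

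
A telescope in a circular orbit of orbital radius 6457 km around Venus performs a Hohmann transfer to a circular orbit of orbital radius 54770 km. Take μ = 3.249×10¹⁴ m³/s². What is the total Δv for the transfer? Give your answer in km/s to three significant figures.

Δv_total ≈ 3.71 km/s

r₁ = 6457 km = 6.457×10⁶ m.
r₂ = 54770 km = 5.477×10⁷ m.
Transfer ellipse a_t = (r₁ + r₂)/2 = 3.061×10⁷ m.
At r₁: circular v_c1 = √(μ/r₁) = 7093 m/s; transfer-periapsis v_p = √[μ(2/r₁ − 1/a_t)] = 9488 m/s.
Δv₁ = v_p − v_c1 = 2395 m/s.
At r₂: circular v_c2 = √(μ/r₂) = 2436 m/s; transfer-apoapsis v_a = √[μ(2/r₂ − 1/a_t)] = 1119 m/s.
Δv₂ = v_c2 − v_a = 1317 m/s.
Total Δv = Δv₁ + Δv₂ = 3712 m/s = 3.712 km/s.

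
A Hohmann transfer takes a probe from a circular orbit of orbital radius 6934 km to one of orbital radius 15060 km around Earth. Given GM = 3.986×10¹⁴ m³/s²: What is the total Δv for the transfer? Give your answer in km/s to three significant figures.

Δv_total ≈ 2.35 km/s

r₁ = 6934 km = 6.934×10⁶ m.
r₂ = 15060 km = 1.506×10⁷ m.
Transfer ellipse a_t = (r₁ + r₂)/2 = 1.100×10⁷ m.
At r₁: circular v_c1 = √(μ/r₁) = 7582 m/s; transfer-perigee v_p = √[μ(2/r₁ − 1/a_t)] = 8873 m/s.
Δv₁ = v_p − v_c1 = 1291 m/s.
At r₂: circular v_c2 = √(μ/r₂) = 5145 m/s; transfer-apogee v_a = √[μ(2/r₂ − 1/a_t)] = 4085 m/s.
Δv₂ = v_c2 − v_a = 1059 m/s.
Total Δv = Δv₁ + Δv₂ = 2350 m/s = 2.350 km/s.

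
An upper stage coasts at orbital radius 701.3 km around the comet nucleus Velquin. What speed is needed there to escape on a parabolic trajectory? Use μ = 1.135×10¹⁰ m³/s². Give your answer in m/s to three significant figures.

v_esc ≈ 180 m/s

r = 701.3 km = 7.013×10⁵ m.
Escape speed v_esc = √(2μ/r) = √(2 × 1.135×10¹⁰ / 7.013×10⁵) = √(3.237×10⁴) = 179.9 m/s.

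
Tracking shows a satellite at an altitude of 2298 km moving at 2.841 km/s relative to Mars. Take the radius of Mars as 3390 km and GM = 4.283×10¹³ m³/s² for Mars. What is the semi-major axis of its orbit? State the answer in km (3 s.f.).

r = 3390 + 2298 = 5688.0 km = 5.688×10⁶ m.
Vis-viva rearranged: 1/a = 2/r − v²/μ = 3.516×10⁻⁷ − 1.884×10⁻⁷ = 1.632×10⁻⁷ m⁻¹.
a = 6.129×10⁶ m = 6128.6 km.

a ≈ 6130 km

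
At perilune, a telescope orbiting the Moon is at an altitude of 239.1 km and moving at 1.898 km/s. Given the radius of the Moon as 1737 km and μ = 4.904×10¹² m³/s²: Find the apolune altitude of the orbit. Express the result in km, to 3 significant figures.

r_p = 1737 + 239.1 = 1976.1 km = 1.976×10⁶ m.
Specific energy ε = v²/2 − μ/r = -6.805×10⁵ J/kg, so a = −μ/(2ε) = 3.603×10⁶ m.
The apsides satisfy r_p + r_a = 2a, so the apolune radius is 2a − r_p = 5.231×10⁶ m = 5230.9 km.
Apolune altitude = 5230.9 − 1737 = 3493.9 km.

apolune altitude ≈ 3490 km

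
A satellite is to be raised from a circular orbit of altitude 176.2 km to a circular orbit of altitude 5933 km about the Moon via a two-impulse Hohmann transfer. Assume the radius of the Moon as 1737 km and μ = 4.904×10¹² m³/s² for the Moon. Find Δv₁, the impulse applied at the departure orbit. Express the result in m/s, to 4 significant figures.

Δv ≈ 424.6 m/s

r₁ = 1737 + 176.2 = 1913.2 km = 1.9132×10⁶ m.
r₂ = 1737 + 5933 = 7670.0 km = 7.6700×10⁶ m.
Transfer ellipse a_t = (r₁ + r₂)/2 = 4.792×10⁶ m.
At r₁: circular v_c1 = √(μ/r₁) = 1601 m/s; transfer-perilune v_p = √[μ(2/r₁ − 1/a_t)] = 2026 m/s.
Δv₁ = v_p − v_c1 = 424.6 m/s.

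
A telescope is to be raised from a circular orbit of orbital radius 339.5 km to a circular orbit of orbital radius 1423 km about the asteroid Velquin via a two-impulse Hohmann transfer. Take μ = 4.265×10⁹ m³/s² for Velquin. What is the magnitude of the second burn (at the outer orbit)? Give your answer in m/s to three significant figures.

Δv ≈ 20.8 m/s

r₁ = 339.5 km = 3.395×10⁵ m.
r₂ = 1423 km = 1.423×10⁶ m.
Transfer ellipse a_t = (r₁ + r₂)/2 = 8.812×10⁵ m.
At r₁: circular v_c1 = √(μ/r₁) = 112.1 m/s; transfer-periapsis v_p = √[μ(2/r₁ − 1/a_t)] = 142.4 m/s.
At r₂: circular v_c2 = √(μ/r₂) = 54.75 m/s; transfer-apoapsis v_a = √[μ(2/r₂ − 1/a_t)] = 33.98 m/s.
Δv₂ = v_c2 − v_a = 20.77 m/s.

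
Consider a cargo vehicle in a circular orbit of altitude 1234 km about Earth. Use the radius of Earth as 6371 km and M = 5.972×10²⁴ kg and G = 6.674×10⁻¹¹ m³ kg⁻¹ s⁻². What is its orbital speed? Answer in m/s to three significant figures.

v ≈ 7240 m/s

μ = GM = 6.674×10⁻¹¹ × 5.972×10²⁴ = 3.986×10¹⁴ m³/s².
r = 6371 + 1234 = 7605.0 km = 7.6050×10⁶ m.
For a circular orbit v = √(μ/r) = √(3.986×10¹⁴ / 7.605×10⁶) = √(5.241×10⁷) = 7239 m/s.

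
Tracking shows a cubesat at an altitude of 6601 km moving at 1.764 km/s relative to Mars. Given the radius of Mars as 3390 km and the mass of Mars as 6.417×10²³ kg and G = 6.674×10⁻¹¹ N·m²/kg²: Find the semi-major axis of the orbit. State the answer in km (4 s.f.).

a ≈ 7842 km

μ = GM = 6.674×10⁻¹¹ × 6.417×10²³ = 4.283×10¹³ m³/s².
r = 3390 + 6601 = 9991.0 km = 9.991×10⁶ m.
Vis-viva rearranged: 1/a = 2/r − v²/μ = 2.002×10⁻⁷ − 7.266×10⁻⁸ = 1.275×10⁻⁷ m⁻¹.
a = 7.842×10⁶ m = 7841.7 km.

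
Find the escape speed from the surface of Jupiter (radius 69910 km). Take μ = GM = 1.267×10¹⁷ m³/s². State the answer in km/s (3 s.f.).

r = R = 6.991×10⁷ m.
Escape speed v_esc = √(2μ/r) = √(2 × 1.267×10¹⁷ / 6.991×10⁷) = √(3.625×10⁹) = 60210 m/s.
= 60.21 km/s.

v_esc ≈ 60.2 km/s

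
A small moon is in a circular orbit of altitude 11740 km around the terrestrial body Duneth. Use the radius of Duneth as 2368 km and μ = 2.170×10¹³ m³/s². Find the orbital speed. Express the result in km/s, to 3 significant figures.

r = 2368 + 11740 = 14108 km = 1.4108×10⁷ m.
For a circular orbit v = √(μ/r) = √(2.170×10¹³ / 1.411×10⁷) = √(1.538×10⁶) = 1240 m/s.
That is 1.240 km/s.

v ≈ 1.24 km/s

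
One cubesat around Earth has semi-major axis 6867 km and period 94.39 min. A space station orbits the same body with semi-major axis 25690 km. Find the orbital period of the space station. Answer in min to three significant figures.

Kepler's third law: T² ∝ a³, so T₂ = T₁ (a₂/a₁)^(3/2).
a₂/a₁ = 3.741, (a₂/a₁)^(3/2) = 7.236.
T₂ = 94.39 × 7.236 = 683.0 min.

T₂ ≈ 683 min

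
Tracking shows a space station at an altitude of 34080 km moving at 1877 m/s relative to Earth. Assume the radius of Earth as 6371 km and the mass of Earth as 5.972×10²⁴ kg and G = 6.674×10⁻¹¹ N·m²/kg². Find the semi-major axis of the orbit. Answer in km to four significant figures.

a ≈ 24630 km

μ = GM = 6.674×10⁻¹¹ × 5.972×10²⁴ = 3.986×10¹⁴ m³/s².
r = 6371 + 34080 = 40451 km = 4.045×10⁷ m.
Vis-viva rearranged: 1/a = 2/r − v²/μ = 4.944×10⁻⁸ − 8.839×10⁻⁹ = 4.060×10⁻⁸ m⁻¹.
a = 2.463×10⁷ m = 24629 km.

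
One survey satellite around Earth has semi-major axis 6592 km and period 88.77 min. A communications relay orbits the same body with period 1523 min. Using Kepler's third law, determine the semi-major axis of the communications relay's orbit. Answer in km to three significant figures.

Kepler's third law: a³ ∝ T², so a₂ = a₁ (T₂/T₁)^(2/3).
T₂/T₁ = 17.16, (T₂/T₁)^(2/3) = 6.652.
a₂ = 6592 × 6.652 = 43850 km.

a₂ ≈ 43900 km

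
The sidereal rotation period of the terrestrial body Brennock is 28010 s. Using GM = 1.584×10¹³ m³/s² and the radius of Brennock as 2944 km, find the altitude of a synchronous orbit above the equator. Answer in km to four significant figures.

A synchronous orbit has period T, so by Kepler's third law a = (μT²/4π²)^(1/3).
μT²/4π² = 1.584×10¹³ × (2.801×10⁴)² / 39.48 = 3.148×10²⁰ m³.
a = 6.803×10⁶ m = 6802.6 km.
Altitude h = a − R = 6802.6 − 2944 = 3858.6 km.

h_sync ≈ 3859 km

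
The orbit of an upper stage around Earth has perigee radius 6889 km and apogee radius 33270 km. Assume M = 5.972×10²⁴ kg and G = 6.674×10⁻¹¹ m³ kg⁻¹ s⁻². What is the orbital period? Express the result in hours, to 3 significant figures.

μ = GM = 6.674×10⁻¹¹ × 5.972×10²⁴ = 3.986×10¹⁴ m³/s².
Semi-major axis a = (r_p + r_a)/2 = (6889.0 + 33270)/2 = 20080 km = 2.008×10⁷ m.
By Kepler's third law T = 2π√(a³/μ) = 2π × 4.507×10³ = 2.832×10⁴ s.
= 7.866 hours.

T ≈ 7.87 hours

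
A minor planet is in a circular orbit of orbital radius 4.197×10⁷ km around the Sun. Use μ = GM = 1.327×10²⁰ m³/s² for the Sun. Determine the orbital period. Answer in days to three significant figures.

r = 4.197×10⁷ km = 4.197×10¹⁰ m.
Kepler's third law: T = 2π√(r³/μ) = 2π√((4.197×10¹⁰)³ / 1.327×10²⁰).
r³/μ = 5.571×10¹¹ s², so T = 2π × 7.464×10⁵ = 4.690×10⁶ s.
Converting: 4.690×10⁶ s ÷ 86400 = 54.28 days.

T ≈ 54.3 days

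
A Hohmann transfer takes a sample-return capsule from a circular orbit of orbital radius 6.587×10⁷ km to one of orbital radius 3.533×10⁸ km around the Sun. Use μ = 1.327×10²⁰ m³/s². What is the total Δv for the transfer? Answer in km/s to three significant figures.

r₁ = 6.587×10⁷ km = 6.587×10¹⁰ m.
r₂ = 3.533×10⁸ km = 3.533×10¹¹ m.
Transfer ellipse a_t = (r₁ + r₂)/2 = 2.096×10¹¹ m.
At r₁: circular v_c1 = √(μ/r₁) = 44880 m/s; transfer-perihelion v_p = √[μ(2/r₁ − 1/a_t)] = 58280 m/s.
Δv₁ = v_p − v_c1 = 13390 m/s.
At r₂: circular v_c2 = √(μ/r₂) = 19380 m/s; transfer-aphelion v_a = √[μ(2/r₂ − 1/a_t)] = 10860 m/s.
Δv₂ = v_c2 − v_a = 8515 m/s.
Total Δv = Δv₁ + Δv₂ = 21910 m/s = 21.91 km/s.

Δv_total ≈ 21.9 km/s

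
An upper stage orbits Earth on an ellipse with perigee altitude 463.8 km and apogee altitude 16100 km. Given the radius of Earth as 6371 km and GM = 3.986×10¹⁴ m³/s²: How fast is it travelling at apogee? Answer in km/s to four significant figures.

r_p = 6371 + 463.8 = 6834.8 km = 6.8348×10⁶ m.
r_a = 6371 + 16100 = 22471 km = 2.2471×10⁷ m.
Semi-major axis a = (r_p + r_a)/2 = 14653 km = 1.465×10⁷ m.
Vis-viva: v² = μ(2/r − 1/a) = 3.986×10¹⁴ × (8.900×10⁻⁸ − 6.825×10⁻⁸) = 8.274×10⁶ m²/s².
v = 2876 m/s = 2.876 km/s.

v ≈ 2.876 km/s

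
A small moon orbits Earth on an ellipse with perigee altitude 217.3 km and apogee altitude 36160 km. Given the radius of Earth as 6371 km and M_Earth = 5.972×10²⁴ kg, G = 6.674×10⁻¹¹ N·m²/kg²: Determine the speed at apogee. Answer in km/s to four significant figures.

μ = GM = 6.674×10⁻¹¹ × 5.972×10²⁴ = 3.986×10¹⁴ m³/s².
r_p = 6371 + 217.3 = 6588.3 km = 6.5883×10⁶ m.
r_a = 6371 + 36160 = 42531 km = 4.2531×10⁷ m.
Semi-major axis a = (r_p + r_a)/2 = 24560 km = 2.456×10⁷ m.
Vis-viva: v² = μ(2/r − 1/a) = 3.986×10¹⁴ × (4.702×10⁻⁸ − 4.072×10⁻⁸) = 2.514×10⁶ m²/s².
v = 1586 m/s = 1.586 km/s.

v ≈ 1.586 km/s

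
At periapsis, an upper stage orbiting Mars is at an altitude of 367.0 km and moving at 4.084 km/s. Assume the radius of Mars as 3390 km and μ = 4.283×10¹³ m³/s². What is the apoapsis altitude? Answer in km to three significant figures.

apoapsis altitude ≈ 6850 km

r_p = 3390 + 367.0 = 3757.0 km = 3.757×10⁶ m.
Specific energy ε = v²/2 − μ/r = -3.061×10⁶ J/kg, so a = −μ/(2ε) = 6.997×10⁶ m.
The apsides satisfy r_p + r_a = 2a, so the apoapsis radius is 2a − r_p = 1.024×10⁷ m = 10237 km.
Apoapsis altitude = 10237 − 3390 = 6847.3 km.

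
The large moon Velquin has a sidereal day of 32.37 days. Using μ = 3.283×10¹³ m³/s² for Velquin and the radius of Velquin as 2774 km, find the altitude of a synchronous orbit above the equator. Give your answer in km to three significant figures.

T = 32.37 days = 2.797×10⁶ s.
A synchronous orbit has period T, so by Kepler's third law a = (μT²/4π²)^(1/3).
μT²/4π² = 3.283×10¹³ × (2.797×10⁶)² / 39.48 = 6.505×10²⁴ m³.
a = 1.867×10⁸ m = 1.8667×10⁵ km.
Altitude h = a − R = 1.8667×10⁵ − 2774 = 1.8390×10⁵ km.

h_sync ≈ 1.84×10⁵ km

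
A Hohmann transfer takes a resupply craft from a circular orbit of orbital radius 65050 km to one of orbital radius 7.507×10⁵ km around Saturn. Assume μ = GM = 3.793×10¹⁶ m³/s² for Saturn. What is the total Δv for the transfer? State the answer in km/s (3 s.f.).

r₁ = 65050 km = 6.505×10⁷ m.
r₂ = 7.507×10⁵ km = 7.507×10⁸ m.
Transfer ellipse a_t = (r₁ + r₂)/2 = 4.079×10⁸ m.
At r₁: circular v_c1 = √(μ/r₁) = 24150 m/s; transfer-perikrone v_p = √[μ(2/r₁ − 1/a_t)] = 32760 m/s.
Δv₁ = v_p − v_c1 = 8612 m/s.
At r₂: circular v_c2 = √(μ/r₂) = 7108 m/s; transfer-apokrone v_a = √[μ(2/r₂ − 1/a_t)] = 2839 m/s.
Δv₂ = v_c2 − v_a = 4269 m/s.
Total Δv = Δv₁ + Δv₂ = 12880 m/s = 12.88 km/s.

Δv_total ≈ 12.9 km/s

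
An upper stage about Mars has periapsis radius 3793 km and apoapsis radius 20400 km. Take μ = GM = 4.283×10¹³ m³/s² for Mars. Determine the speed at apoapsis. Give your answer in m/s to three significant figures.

v ≈ 811 m/s

Semi-major axis a = (r_p + r_a)/2 = 12096 km = 1.210×10⁷ m.
Vis-viva: v² = μ(2/r − 1/a) = 4.283×10¹³ × (9.804×10⁻⁸ − 8.267×10⁻⁸) = 6.583×10⁵ m²/s².
v = 811.4 m/s.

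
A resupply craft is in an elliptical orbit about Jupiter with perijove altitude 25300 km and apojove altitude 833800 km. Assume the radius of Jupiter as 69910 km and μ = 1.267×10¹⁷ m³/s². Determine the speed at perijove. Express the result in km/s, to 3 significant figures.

r_p = 69910 + 25300 = 95210 km = 9.5210×10⁷ m.
r_a = 69910 + 833800 = 903710 km = 9.0371×10⁸ m.
Semi-major axis a = (r_p + r_a)/2 = 4.9946×10⁵ km = 4.995×10⁸ m.
Vis-viva: v² = μ(2/r − 1/a) = 1.267×10¹⁷ × (2.101×10⁻⁸ − 2.002×10⁻⁹) = 2.408×10⁹ m²/s².
v = 49070 m/s = 49.07 km/s.

v ≈ 49.1 km/s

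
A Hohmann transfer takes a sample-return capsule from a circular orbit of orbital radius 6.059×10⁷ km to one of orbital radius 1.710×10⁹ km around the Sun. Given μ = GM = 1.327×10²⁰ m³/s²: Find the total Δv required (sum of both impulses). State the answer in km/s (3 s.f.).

Δv_total ≈ 24.7 km/s

r₁ = 6.059×10⁷ km = 6.059×10¹⁰ m.
r₂ = 1.710×10⁹ km = 1.710×10¹² m.
Transfer ellipse a_t = (r₁ + r₂)/2 = 8.853×10¹¹ m.
At r₁: circular v_c1 = √(μ/r₁) = 46800 m/s; transfer-perihelion v_p = √[μ(2/r₁ − 1/a_t)] = 65040 m/s.
Δv₁ = v_p − v_c1 = 18240 m/s.
At r₂: circular v_c2 = √(μ/r₂) = 8809 m/s; transfer-aphelion v_a = √[μ(2/r₂ − 1/a_t)] = 2305 m/s.
Δv₂ = v_c2 − v_a = 6505 m/s.
Total Δv = Δv₁ + Δv₂ = 24750 m/s = 24.75 km/s.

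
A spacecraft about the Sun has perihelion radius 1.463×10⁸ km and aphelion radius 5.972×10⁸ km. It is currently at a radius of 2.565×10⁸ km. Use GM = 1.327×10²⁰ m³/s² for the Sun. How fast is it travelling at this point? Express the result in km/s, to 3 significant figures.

Semi-major axis a = (r_p + r_a)/2 = 3.7175×10⁸ km = 3.718×10¹¹ m.
Vis-viva: v² = μ(2/r − 1/a) = 1.327×10²⁰ × (7.797×10⁻¹² − 2.690×10⁻¹²) = 6.777×10⁸ m²/s².
v = 26030 m/s = 26.03 km/s.

v ≈ 26.0 km/s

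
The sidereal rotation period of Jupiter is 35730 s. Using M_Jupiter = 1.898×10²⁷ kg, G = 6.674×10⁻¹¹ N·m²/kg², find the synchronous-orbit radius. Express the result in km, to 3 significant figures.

r_sync ≈ 1.60×10⁵ km

μ = GM = 6.674×10⁻¹¹ × 1.898×10²⁷ = 1.267×10¹⁷ m³/s².
A synchronous orbit has period T, so by Kepler's third law a = (μT²/4π²)^(1/3).
μT²/4π² = 1.267×10¹⁷ × (3.573×10⁴)² / 39.48 = 4.096×10²⁴ m³.
a = 1.600×10⁸ m = 1.6000×10⁵ km.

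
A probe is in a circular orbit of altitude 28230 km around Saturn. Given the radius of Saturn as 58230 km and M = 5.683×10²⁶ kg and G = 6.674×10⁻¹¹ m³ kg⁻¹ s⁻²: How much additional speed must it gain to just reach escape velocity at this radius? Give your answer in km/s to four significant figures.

Δv ≈ 8.676 km/s

μ = GM = 6.674×10⁻¹¹ × 5.683×10²⁶ = 3.793×10¹⁶ m³/s².
r = 58230 + 28230 = 86460 km = 8.6460×10⁷ m.
Circular speed v_c = √(μ/r) = 20940 m/s.
Escape speed v_esc = √(2μ/r) = √2 × v_c = 29620 m/s.
Δv = v_esc − v_c = 8676 m/s = 8.676 km/s.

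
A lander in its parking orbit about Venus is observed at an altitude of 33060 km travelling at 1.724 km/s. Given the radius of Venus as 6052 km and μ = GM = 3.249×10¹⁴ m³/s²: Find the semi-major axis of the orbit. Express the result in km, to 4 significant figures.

r = 6052 + 33060 = 39112 km = 3.911×10⁷ m.
Specific orbital energy ε = v²/2 − μ/r = (1724)²/2 − 3.249×10¹⁴/3.911×10⁷ = -6.821×10⁶ J/kg.
Since ε = −μ/(2a), a = −μ/(2ε) = 2.382×10⁷ m = 23817 km.

a ≈ 23820 km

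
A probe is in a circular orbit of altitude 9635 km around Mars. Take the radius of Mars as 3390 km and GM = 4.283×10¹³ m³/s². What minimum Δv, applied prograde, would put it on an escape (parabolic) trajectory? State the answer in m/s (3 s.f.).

r = 3390 + 9635 = 13025 km = 1.3025×10⁷ m.
Circular speed v_c = √(μ/r) = 1813 m/s.
Escape speed v_esc = √(2μ/r) = √2 × v_c = 2564 m/s.
Δv = v_esc − v_c = 751.1 m/s.

Δv ≈ 751 m/s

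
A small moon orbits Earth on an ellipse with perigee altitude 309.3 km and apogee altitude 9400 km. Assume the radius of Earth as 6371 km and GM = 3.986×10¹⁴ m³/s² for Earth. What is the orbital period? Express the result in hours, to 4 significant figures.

T ≈ 3.288 hours

r_p = 6371 + 309.3 = 6680.3 km = 6.6803×10⁶ m.
r_a = 6371 + 9400 = 15771 km = 1.5771×10⁷ m.
Semi-major axis a = (r_p + r_a)/2 = (6680.3 + 15771)/2 = 11226 km = 1.123×10⁷ m.
By Kepler's third law T = 2π√(a³/μ) = 2π × 1.884×10³ = 1.184×10⁴ s.
= 3.288 hours.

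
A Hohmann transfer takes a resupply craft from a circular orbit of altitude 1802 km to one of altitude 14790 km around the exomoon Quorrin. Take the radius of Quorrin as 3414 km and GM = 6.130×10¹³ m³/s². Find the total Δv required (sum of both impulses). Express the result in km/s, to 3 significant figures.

r₁ = 3414 + 1802 = 5216.0 km = 5.2160×10⁶ m.
r₂ = 3414 + 14790 = 18204 km = 1.8204×10⁷ m.
Transfer ellipse a_t = (r₁ + r₂)/2 = 1.171×10⁷ m.
At r₁: circular v_c1 = √(μ/r₁) = 3428 m/s; transfer-periapsis v_p = √[μ(2/r₁ − 1/a_t)] = 4274 m/s.
Δv₁ = v_p − v_c1 = 846.2 m/s.
At r₂: circular v_c2 = √(μ/r₂) = 1835 m/s; transfer-apoapsis v_a = √[μ(2/r₂ − 1/a_t)] = 1225 m/s.
Δv₂ = v_c2 − v_a = 610.3 m/s.
Total Δv = Δv₁ + Δv₂ = 1456 m/s = 1.456 km/s.

Δv_total ≈ 1.46 km/s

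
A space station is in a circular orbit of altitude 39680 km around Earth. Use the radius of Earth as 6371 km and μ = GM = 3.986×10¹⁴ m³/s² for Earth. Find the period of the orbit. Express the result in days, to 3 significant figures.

T ≈ 1.14 days

r = 6371 + 39680 = 46051 km = 4.6051×10⁷ m.
Kepler's third law: T = 2π√(r³/μ) = 2π√((4.605×10⁷)³ / 3.986×10¹⁴).
r³/μ = 2.450×10⁸ s², so T = 2π × 1.565×10⁴ = 9.835×10⁴ s.
Converting: 9.835×10⁴ s ÷ 86400 = 1.138 days.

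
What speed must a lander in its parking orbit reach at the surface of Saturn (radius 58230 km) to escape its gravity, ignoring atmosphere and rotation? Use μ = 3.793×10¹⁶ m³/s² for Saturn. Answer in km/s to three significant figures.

r = R = 5.823×10⁷ m.
Escape speed v_esc = √(2μ/r) = √(2 × 3.793×10¹⁶ / 5.823×10⁷) = √(1.303×10⁹) = 36090 m/s.
= 36.09 km/s.

v_esc ≈ 36.1 km/s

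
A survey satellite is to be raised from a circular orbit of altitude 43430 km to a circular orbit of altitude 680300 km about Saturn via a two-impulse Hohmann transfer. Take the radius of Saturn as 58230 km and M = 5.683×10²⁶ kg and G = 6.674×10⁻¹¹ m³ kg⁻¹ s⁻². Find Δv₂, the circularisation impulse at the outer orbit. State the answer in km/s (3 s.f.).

Δv ≈ 3.64 km/s

μ = GM = 6.674×10⁻¹¹ × 5.683×10²⁶ = 3.793×10¹⁶ m³/s².
r₁ = 58230 + 43430 = 101660 km = 1.0166×10⁸ m.
r₂ = 58230 + 680300 = 738530 km = 7.3853×10⁸ m.
Transfer ellipse a_t = (r₁ + r₂)/2 = 4.201×10⁸ m.
At r₁: circular v_c1 = √(μ/r₁) = 19320 m/s; transfer-perikrone v_p = √[μ(2/r₁ − 1/a_t)] = 25610 m/s.
At r₂: circular v_c2 = √(μ/r₂) = 7166 m/s; transfer-apokrone v_a = √[μ(2/r₂ − 1/a_t)] = 3525 m/s.
Δv₂ = v_c2 − v_a = 3641 m/s.
= 3.641 km/s.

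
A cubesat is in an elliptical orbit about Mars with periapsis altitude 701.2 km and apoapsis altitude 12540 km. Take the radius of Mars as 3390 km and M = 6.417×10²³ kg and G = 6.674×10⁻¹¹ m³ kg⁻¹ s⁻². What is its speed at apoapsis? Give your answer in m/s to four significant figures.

μ = GM = 6.674×10⁻¹¹ × 6.417×10²³ = 4.283×10¹³ m³/s².
r_p = 3390 + 701.2 = 4091.2 km = 4.0912×10⁶ m.
r_a = 3390 + 12540 = 15930 km = 1.5930×10⁷ m.
Semi-major axis a = (r_p + r_a)/2 = 10011 km = 1.001×10⁷ m.
Vis-viva: v² = μ(2/r − 1/a) = 4.283×10¹³ × (1.255×10⁻⁷ − 9.989×10⁻⁸) = 1.099×10⁶ m²/s².
v = 1048 m/s.

v ≈ 1048 m/s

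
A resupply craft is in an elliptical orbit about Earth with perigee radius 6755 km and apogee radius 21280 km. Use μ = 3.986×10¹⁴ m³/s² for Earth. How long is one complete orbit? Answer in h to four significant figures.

T ≈ 4.588 h

Semi-major axis a = (r_p + r_a)/2 = (6755.0 + 21280)/2 = 14018 km = 1.402×10⁷ m.
By Kepler's third law T = 2π√(a³/μ) = 2π × 2.629×10³ = 1.652×10⁴ s.
= 4.588 h.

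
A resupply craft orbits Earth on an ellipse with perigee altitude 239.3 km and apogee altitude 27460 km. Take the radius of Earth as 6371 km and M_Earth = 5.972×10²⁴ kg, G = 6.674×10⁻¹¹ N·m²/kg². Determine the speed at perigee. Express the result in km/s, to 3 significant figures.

v ≈ 10.0 km/s

μ = GM = 6.674×10⁻¹¹ × 5.972×10²⁴ = 3.986×10¹⁴ m³/s².
r_p = 6371 + 239.3 = 6610.3 km = 6.6103×10⁶ m.
r_a = 6371 + 27460 = 33831 km = 3.3831×10⁷ m.
Semi-major axis a = (r_p + r_a)/2 = 20221 km = 2.022×10⁷ m.
Vis-viva: v² = μ(2/r − 1/a) = 3.986×10¹⁴ × (3.026×10⁻⁷ − 4.945×10⁻⁸) = 1.009×10⁸ m²/s².
v = 10040 m/s = 10.04 km/s.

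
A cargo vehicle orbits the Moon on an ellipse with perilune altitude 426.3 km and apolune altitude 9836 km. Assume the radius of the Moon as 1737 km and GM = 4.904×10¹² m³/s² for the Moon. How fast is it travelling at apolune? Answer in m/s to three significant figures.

r_p = 1737 + 426.3 = 2163.3 km = 2.1633×10⁶ m.
r_a = 1737 + 9836 = 11573 km = 1.1573×10⁷ m.
Semi-major axis a = (r_p + r_a)/2 = 6868.1 km = 6.868×10⁶ m.
Vis-viva: v² = μ(2/r − 1/a) = 4.904×10¹² × (1.728×10⁻⁷ − 1.456×10⁻⁷) = 1.335×10⁵ m²/s².
v = 365.3 m/s.

v ≈ 365 m/s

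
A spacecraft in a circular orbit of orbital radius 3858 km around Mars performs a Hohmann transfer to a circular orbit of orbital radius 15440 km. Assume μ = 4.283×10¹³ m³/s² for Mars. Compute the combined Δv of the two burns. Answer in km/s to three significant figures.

r₁ = 3858 km = 3.858×10⁶ m.
r₂ = 15440 km = 1.544×10⁷ m.
Transfer ellipse a_t = (r₁ + r₂)/2 = 9.649×10⁶ m.
At r₁: circular v_c1 = √(μ/r₁) = 3332 m/s; transfer-periapsis v_p = √[μ(2/r₁ − 1/a_t)] = 4215 m/s.
Δv₁ = v_p − v_c1 = 882.9 m/s.
At r₂: circular v_c2 = √(μ/r₂) = 1666 m/s; transfer-apoapsis v_a = √[μ(2/r₂ − 1/a_t)] = 1053 m/s.
Δv₂ = v_c2 − v_a = 612.4 m/s.
Total Δv = Δv₁ + Δv₂ = 1495 m/s = 1.495 km/s.

Δv_total ≈ 1.50 km/s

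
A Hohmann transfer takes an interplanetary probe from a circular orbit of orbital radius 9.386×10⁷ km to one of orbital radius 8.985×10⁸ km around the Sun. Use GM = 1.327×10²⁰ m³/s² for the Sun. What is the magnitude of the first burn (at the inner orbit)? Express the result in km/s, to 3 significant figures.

r₁ = 9.386×10⁷ km = 9.386×10¹⁰ m.
r₂ = 8.985×10⁸ km = 8.985×10¹¹ m.
Transfer ellipse a_t = (r₁ + r₂)/2 = 4.962×10¹¹ m.
At r₁: circular v_c1 = √(μ/r₁) = 37600 m/s; transfer-perihelion v_p = √[μ(2/r₁ − 1/a_t)] = 50600 m/s.
Δv₁ = v_p − v_c1 = 13000 m/s.
= 13.00 km/s.

Δv ≈ 13.0 km/s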